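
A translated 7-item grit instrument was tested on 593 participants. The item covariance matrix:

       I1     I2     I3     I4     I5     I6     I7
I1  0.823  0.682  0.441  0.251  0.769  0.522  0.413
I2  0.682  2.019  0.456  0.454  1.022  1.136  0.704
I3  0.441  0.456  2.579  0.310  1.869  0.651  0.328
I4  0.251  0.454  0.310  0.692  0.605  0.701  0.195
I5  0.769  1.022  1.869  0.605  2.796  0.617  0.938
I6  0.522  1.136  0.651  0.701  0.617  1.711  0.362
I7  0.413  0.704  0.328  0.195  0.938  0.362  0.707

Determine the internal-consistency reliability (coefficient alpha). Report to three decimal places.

sum of item variances = 0.823 + 2.019 + 2.579 + 0.692 + 2.796 + 1.711 + 0.707 = 11.327
Σ_{i<j} σ_ij = 13.426
σ²_total = 11.327 + 2 × 13.426 = 38.179
α = (k/(k−1))·(1 − sum of item variances/σ²_total) = (7/6)·(1 − 11.327/38.179) = 0.821

α = 0.821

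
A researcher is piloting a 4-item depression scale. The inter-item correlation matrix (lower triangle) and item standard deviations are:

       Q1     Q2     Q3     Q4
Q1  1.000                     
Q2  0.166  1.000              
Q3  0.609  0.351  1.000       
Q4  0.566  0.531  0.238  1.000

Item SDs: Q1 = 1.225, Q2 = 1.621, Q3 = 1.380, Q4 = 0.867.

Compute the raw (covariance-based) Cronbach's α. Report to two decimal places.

Σσ²ᵢ = 1.225² + 1.621² + 1.380² + 0.867² = 6.7844
Covariances σ_ij = r_ij · s_i · s_j:
  σ(Q1,Q2) = 0.166 × 1.225 × 1.621 = 0.3296
  σ(Q1,Q3) = 0.609 × 1.225 × 1.380 = 1.0295
  σ(Q1,Q4) = 0.566 × 1.225 × 0.867 = 0.6011
  σ(Q2,Q3) = 0.351 × 1.621 × 1.380 = 0.7852
  σ(Q2,Q4) = 0.531 × 1.621 × 0.867 = 0.7463
  σ(Q3,Q4) = 0.238 × 1.380 × 0.867 = 0.2848
σ²_T = Σσ²ᵢ + 2·Σσ_ij = 6.7844 + 2 × 3.7765 = 14.3374
α = (4/3)·(1 − 6.7844/14.3374) = 0.70

α = 0.70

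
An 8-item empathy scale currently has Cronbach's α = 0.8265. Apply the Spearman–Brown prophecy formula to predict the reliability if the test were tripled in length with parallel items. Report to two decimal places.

predicted reliability = 0.93

Length factor m = 3
α' = m·α / (1 + (m−1)·α)
   = 3 × 0.8265 / (1 + (3 − 1) × 0.8265)
   = 2.4795 / 2.6530 = 0.93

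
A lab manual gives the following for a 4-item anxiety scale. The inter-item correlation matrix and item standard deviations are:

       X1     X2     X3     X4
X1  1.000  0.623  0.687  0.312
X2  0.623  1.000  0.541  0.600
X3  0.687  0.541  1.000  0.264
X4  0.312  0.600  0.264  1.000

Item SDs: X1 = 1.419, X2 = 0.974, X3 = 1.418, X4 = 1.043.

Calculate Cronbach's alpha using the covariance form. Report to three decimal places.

Σσ²ᵢ = 1.419² + 0.974² + 1.418² + 1.043² = 6.0608
Covariances σ_ij = r_ij · s_i · s_j:
  σ(X1,X2) = 0.623 × 1.419 × 0.974 = 0.8611
  σ(X1,X3) = 0.687 × 1.419 × 1.418 = 1.3823
  σ(X1,X4) = 0.312 × 1.419 × 1.043 = 0.4618
  σ(X2,X3) = 0.541 × 0.974 × 1.418 = 0.7472
  σ(X2,X4) = 0.600 × 0.974 × 1.043 = 0.6095
  σ(X3,X4) = 0.264 × 1.418 × 1.043 = 0.3904
σ²_T = Σσ²ᵢ + 2·Σσ_ij = 6.0608 + 2 × 4.4523 = 14.9654
α = (4/3)·(1 − 6.0608/14.9654) = 0.793

α = 0.793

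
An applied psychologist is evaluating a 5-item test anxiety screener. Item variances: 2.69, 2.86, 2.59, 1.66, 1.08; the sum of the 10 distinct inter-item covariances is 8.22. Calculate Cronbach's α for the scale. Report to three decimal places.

Cronbach's α = 0.752

ΣVar(i) = 2.69 + 2.86 + 2.59 + 1.66 + 1.08 = 10.88
Sum of distinct covariances = 8.22
σ²_T = ΣVar(i) + 2·Σcov = 10.88 + 2 × 8.22 = 27.32
α = (5/4)·(1 − 10.88/27.32) = 0.752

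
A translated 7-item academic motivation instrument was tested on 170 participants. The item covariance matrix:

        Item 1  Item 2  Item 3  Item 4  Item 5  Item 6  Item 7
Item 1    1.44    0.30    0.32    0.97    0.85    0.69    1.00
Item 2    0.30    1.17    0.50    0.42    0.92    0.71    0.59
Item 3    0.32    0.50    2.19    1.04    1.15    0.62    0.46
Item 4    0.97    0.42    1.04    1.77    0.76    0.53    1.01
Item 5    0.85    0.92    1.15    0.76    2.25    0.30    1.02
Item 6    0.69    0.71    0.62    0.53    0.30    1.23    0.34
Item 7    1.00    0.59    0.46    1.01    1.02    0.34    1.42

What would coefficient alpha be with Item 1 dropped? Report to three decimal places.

Remaining items: Item 2, Item 3, Item 4, Item 5, Item 6, Item 7 (k = 6).
ΣVar(i) = 1.17 + 2.19 + 1.77 + 2.25 + 1.23 + 1.42 = 10.03
total variance = 10.03 + 2 × 10.37 = 30.77
α (item deleted) = (6/5)·(1 − 10.03/30.77) = 0.809

coefficient alpha = 0.809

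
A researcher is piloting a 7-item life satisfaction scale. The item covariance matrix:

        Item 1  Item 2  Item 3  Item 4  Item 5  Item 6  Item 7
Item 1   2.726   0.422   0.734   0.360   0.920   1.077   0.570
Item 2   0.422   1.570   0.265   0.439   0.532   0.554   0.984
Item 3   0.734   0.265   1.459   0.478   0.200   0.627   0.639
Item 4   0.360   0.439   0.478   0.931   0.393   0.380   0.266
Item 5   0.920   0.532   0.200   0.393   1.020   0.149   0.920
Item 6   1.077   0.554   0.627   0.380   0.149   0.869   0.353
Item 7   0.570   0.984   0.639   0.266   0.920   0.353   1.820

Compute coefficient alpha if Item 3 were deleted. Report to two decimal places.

Remaining items: Item 1, Item 2, Item 4, Item 5, Item 6, Item 7 (k = 6).
Σσ²ᵢ = 2.726 + 1.570 + 0.931 + 1.020 + 0.869 + 1.820 = 8.936
σ²_T = 8.936 + 2 × 8.319 = 25.574
α (item deleted) = (6/5)·(1 − 8.936/25.574) = 0.78

α = 0.78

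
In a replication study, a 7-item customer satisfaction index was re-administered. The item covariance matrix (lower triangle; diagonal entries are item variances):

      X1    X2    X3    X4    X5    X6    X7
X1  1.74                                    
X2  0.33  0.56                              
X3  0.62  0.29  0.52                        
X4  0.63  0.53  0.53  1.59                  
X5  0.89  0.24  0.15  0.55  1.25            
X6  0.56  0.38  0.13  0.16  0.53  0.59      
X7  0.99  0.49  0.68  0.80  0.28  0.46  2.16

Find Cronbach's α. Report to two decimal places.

α = 0.83

Σσ²ᵢ = 1.74 + 0.56 + 0.52 + 1.59 + 1.25 + 0.59 + 2.16 = 8.41
Sum of the distinct covariances = 10.22
Var(T) = 8.41 + 2 × 10.22 = 28.85
α = (k/(k−1))·(1 − Σσ²ᵢ/Var(T)) = (7/6)·(1 − 8.41/28.85) = 0.83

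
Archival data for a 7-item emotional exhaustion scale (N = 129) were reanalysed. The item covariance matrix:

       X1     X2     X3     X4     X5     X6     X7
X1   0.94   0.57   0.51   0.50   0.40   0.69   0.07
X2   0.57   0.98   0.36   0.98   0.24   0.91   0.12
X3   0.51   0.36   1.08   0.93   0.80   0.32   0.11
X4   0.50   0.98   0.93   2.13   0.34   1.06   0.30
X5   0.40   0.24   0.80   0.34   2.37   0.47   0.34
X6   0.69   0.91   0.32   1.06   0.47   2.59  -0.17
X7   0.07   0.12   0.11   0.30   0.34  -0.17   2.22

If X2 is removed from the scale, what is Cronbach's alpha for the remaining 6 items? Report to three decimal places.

Cronbach's alpha = 0.649

Remaining items: X1, X3, X4, X5, X6, X7 (k = 6).
Σσᵢ² = 0.94 + 1.08 + 2.13 + 2.37 + 2.59 + 2.22 = 11.33
σ²_total = 11.33 + 2 × 6.67 = 24.67
α (item deleted) = (6/5)·(1 − 11.33/24.67) = 0.649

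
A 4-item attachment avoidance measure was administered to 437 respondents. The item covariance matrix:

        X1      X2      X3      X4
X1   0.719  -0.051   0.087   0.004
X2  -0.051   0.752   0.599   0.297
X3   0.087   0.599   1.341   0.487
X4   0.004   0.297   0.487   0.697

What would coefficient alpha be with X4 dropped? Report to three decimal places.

Remaining items: X1, X2, X3 (k = 3).
sum of item variances = 0.719 + 0.752 + 1.341 = 2.812
Var(T) = 2.812 + 2 × 0.635 = 4.082
α (item deleted) = (3/2)·(1 − 2.812/4.082) = 0.467

α = 0.467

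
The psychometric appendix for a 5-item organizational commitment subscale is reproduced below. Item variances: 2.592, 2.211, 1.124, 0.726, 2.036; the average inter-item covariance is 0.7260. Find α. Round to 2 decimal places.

Σσ²ᵢ = 2.592 + 2.211 + 1.124 + 0.726 + 2.036 = 8.689
Sum of the 10 distinct covariances = 10 × 0.7260 = 7.2600
σ²_T = Σσ²ᵢ + 2·Σcov = 8.689 + 2 × 7.2600 = 23.2090
α = (5/4)·(1 − 8.689/23.2090) = 0.78

α = 0.78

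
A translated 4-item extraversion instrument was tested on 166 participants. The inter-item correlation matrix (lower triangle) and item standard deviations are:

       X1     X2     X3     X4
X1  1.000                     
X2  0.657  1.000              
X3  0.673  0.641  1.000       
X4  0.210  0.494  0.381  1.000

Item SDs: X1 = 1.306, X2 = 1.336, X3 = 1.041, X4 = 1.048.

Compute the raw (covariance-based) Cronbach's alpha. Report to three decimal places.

α = 0.807

Σσ²ᵢ = 1.306² + 1.336² + 1.041² + 1.048² = 5.6725
Covariances σ_ij = r_ij · s_i · s_j:
  σ(X1,X2) = 0.657 × 1.306 × 1.336 = 1.1463
  σ(X1,X3) = 0.673 × 1.306 × 1.041 = 0.9150
  σ(X1,X4) = 0.210 × 1.306 × 1.048 = 0.2874
  σ(X2,X3) = 0.641 × 1.336 × 1.041 = 0.8915
  σ(X2,X4) = 0.494 × 1.336 × 1.048 = 0.6917
  σ(X3,X4) = 0.381 × 1.041 × 1.048 = 0.4157
σ²_T = Σσ²ᵢ + 2·Σσ_ij = 5.6725 + 2 × 4.3476 = 14.3677
α = (4/3)·(1 − 5.6725/14.3677) = 0.807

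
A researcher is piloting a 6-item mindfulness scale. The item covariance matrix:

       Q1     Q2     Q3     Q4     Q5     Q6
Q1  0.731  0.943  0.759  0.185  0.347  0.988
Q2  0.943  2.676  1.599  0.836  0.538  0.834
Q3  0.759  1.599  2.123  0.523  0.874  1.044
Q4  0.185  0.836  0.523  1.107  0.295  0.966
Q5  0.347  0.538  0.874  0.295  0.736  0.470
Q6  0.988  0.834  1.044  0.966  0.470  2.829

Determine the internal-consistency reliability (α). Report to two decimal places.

α = 0.82

ΣVar(i) = 0.731 + 2.676 + 2.123 + 1.107 + 0.736 + 2.829 = 10.202
Sum of the distinct covariances = 11.201
Var(T) = 10.202 + 2 × 11.201 = 32.604
α = (k/(k−1))·(1 − ΣVar(i)/Var(T)) = (6/5)·(1 − 10.202/32.604) = 0.82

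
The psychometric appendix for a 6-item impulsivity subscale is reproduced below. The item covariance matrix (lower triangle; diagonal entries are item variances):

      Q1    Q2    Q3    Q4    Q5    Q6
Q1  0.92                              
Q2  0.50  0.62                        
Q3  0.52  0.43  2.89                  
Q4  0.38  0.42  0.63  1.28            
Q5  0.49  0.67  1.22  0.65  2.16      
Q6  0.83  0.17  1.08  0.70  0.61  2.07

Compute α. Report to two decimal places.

α = 0.78

ΣVar(i) = 0.92 + 0.62 + 2.89 + 1.28 + 2.16 + 2.07 = 9.94
Σ_{i<j} σ_ij = 9.30
Var(T) = 9.94 + 2 × 9.30 = 28.54
α = (k/(k−1))·(1 − ΣVar(i)/Var(T)) = (6/5)·(1 − 9.94/28.54) = 0.78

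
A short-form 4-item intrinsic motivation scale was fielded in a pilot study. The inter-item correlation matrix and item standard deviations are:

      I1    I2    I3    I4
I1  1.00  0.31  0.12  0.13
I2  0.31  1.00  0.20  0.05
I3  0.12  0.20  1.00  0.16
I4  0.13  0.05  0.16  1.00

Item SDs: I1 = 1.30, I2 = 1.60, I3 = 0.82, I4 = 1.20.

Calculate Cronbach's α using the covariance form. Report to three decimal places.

Σσ²ᵢ = 1.30² + 1.60² + 0.82² + 1.20² = 6.3624
Covariances σ_ij = r_ij · s_i · s_j:
  σ(I1,I2) = 0.31 × 1.30 × 1.60 = 0.6448
  σ(I1,I3) = 0.12 × 1.30 × 0.82 = 0.1279
  σ(I1,I4) = 0.13 × 1.30 × 1.20 = 0.2028
  σ(I2,I3) = 0.20 × 1.60 × 0.82 = 0.2624
  σ(I2,I4) = 0.05 × 1.60 × 1.20 = 0.0960
  σ(I3,I4) = 0.16 × 0.82 × 1.20 = 0.1574
σ²_T = Σσ²ᵢ + 2·Σσ_ij = 6.3624 + 2 × 1.4913 = 9.3450
α = (4/3)·(1 − 6.3624/9.3450) = 0.426

α = 0.426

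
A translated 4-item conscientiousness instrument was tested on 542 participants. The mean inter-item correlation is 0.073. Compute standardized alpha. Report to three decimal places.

Standardized α = k·r̄ / (1 + (k−1)·r̄) = 4 × 0.073 / (1 + 3 × 0.073)
  = 0.2920 / 1.2190 = 0.240

α = 0.240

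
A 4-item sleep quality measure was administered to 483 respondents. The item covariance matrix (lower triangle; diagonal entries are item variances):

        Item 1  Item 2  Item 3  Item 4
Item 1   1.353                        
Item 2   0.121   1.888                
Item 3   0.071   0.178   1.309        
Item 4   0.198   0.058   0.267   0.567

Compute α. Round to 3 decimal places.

α = 0.345

ΣVar(i) = 1.353 + 1.888 + 1.309 + 0.567 = 5.117
Sum of the distinct covariances = 0.893
total variance = 5.117 + 2 × 0.893 = 6.903
α = (k/(k−1))·(1 − ΣVar(i)/total variance) = (4/3)·(1 − 5.117/6.903) = 0.345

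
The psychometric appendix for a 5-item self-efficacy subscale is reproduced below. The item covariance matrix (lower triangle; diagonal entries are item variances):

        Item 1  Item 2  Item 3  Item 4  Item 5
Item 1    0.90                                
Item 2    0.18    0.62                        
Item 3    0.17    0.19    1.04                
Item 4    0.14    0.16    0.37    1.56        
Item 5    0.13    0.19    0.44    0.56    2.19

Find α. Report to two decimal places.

α = 0.56

Σσᵢ² = 0.90 + 0.62 + 1.04 + 1.56 + 2.19 = 6.31
Sum of off-diagonal covariances = 2.53
σ²_T = 6.31 + 2 × 2.53 = 11.37
α = (k/(k−1))·(1 − Σσᵢ²/σ²_T) = (5/4)·(1 − 6.31/11.37) = 0.56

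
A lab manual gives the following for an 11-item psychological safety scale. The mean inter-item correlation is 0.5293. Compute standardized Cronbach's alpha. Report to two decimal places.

Standardized α = k·r̄ / (1 + (k−1)·r̄) = 11 × 0.5293 / (1 + 10 × 0.5293)
  = 5.8223 / 6.2930 = 0.93

standardized Cronbach's alpha = 0.93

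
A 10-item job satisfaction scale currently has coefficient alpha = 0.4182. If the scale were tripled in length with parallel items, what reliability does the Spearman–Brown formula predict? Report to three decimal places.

predicted reliability = 0.683

Length factor m = 3
α' = m·α / (1 + (m−1)·α)
   = 3 × 0.4182 / (1 + (3 − 1) × 0.4182)
   = 1.2546 / 1.8364 = 0.683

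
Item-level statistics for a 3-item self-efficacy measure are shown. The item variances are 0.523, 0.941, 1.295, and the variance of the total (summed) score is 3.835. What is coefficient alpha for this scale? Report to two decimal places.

coefficient alpha = 0.42

Σσ²ᵢ = 0.523 + 0.941 + 1.295 = 2.759
α = (k/(k−1))·(1 − Σσ²ᵢ/Var(T)) = (3/2)·(1 − 2.759/3.835) = 0.42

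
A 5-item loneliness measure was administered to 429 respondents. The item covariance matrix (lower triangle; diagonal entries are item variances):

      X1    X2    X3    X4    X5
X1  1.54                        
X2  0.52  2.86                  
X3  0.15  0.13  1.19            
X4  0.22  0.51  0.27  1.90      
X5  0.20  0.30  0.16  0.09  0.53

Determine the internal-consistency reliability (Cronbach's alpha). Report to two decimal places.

Σσᵢ² = 1.54 + 2.86 + 1.19 + 1.90 + 0.53 = 8.02
Sum of the distinct covariances = 2.55
total variance = 8.02 + 2 × 2.55 = 13.12
α = (k/(k−1))·(1 − Σσᵢ²/total variance) = (5/4)·(1 − 8.02/13.12) = 0.49

Cronbach's alpha = 0.49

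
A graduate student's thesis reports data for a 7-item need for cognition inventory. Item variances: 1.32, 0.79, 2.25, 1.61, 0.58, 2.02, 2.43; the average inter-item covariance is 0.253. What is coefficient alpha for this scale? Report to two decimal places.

sum of item variances = 1.32 + 0.79 + 2.25 + 1.61 + 0.58 + 2.02 + 2.43 = 11.00
Sum of the 21 distinct covariances = 21 × 0.253 = 5.313
σ²_total = sum of item variances + 2·Σcov = 11.00 + 2 × 5.313 = 21.626
α = (7/6)·(1 − 11.00/21.626) = 0.57

α = 0.57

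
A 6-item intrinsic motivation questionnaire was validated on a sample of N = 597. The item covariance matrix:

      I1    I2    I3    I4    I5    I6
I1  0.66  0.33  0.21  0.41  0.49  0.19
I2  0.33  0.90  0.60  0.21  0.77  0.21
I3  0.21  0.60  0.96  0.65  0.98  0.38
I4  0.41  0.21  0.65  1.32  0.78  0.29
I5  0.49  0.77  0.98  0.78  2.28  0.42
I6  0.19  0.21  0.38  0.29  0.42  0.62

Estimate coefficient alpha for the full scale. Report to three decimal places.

Σσᵢ² = 0.66 + 0.90 + 0.96 + 1.32 + 2.28 + 0.62 = 6.74
Sum of the distinct covariances = 6.92
σ²_T = 6.74 + 2 × 6.92 = 20.58
α = (k/(k−1))·(1 − Σσᵢ²/σ²_T) = (6/5)·(1 − 6.74/20.58) = 0.807

coefficient alpha = 0.807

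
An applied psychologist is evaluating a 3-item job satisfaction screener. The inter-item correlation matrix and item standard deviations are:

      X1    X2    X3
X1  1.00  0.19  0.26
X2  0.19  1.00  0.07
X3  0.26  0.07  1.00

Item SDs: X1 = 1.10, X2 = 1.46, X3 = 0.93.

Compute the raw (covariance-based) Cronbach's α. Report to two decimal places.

Σσ²ᵢ = 1.10² + 1.46² + 0.93² = 4.2065
Covariances σ_ij = r_ij · s_i · s_j:
  σ(X1,X2) = 0.19 × 1.10 × 1.46 = 0.3051
  σ(X1,X3) = 0.26 × 1.10 × 0.93 = 0.2660
  σ(X2,X3) = 0.07 × 1.46 × 0.93 = 0.0950
σ²_T = Σσ²ᵢ + 2·Σσ_ij = 4.2065 + 2 × 0.6661 = 5.5387
α = (3/2)·(1 − 4.2065/5.5387) = 0.36

Cronbach's α = 0.36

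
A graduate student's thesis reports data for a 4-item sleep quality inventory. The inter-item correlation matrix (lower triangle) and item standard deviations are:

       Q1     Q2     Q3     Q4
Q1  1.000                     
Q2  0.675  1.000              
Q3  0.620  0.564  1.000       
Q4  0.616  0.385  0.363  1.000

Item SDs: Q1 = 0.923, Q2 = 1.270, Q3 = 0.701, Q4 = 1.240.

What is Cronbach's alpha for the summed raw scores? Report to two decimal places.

α = 0.80

Σσ²ᵢ = 0.923² + 1.270² + 0.701² + 1.240² = 4.4938
Covariances σ_ij = r_ij · s_i · s_j:
  σ(Q1,Q2) = 0.675 × 0.923 × 1.270 = 0.7912
  σ(Q1,Q3) = 0.620 × 0.923 × 0.701 = 0.4012
  σ(Q1,Q4) = 0.616 × 0.923 × 1.240 = 0.7050
  σ(Q2,Q3) = 0.564 × 1.270 × 0.701 = 0.5021
  σ(Q2,Q4) = 0.385 × 1.270 × 1.240 = 0.6063
  σ(Q3,Q4) = 0.363 × 0.701 × 1.240 = 0.3155
σ²_T = Σσ²ᵢ + 2·Σσ_ij = 4.4938 + 2 × 3.3213 = 11.1364
α = (4/3)·(1 − 4.4938/11.1364) = 0.80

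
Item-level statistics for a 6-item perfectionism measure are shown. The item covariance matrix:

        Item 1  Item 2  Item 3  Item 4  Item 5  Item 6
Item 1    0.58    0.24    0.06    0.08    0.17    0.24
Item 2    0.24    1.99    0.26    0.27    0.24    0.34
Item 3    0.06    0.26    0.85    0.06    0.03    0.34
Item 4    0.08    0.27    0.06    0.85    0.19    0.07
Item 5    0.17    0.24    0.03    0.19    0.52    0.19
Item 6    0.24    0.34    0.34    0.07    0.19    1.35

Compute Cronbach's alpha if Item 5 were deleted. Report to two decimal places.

Remaining items: Item 1, Item 2, Item 3, Item 4, Item 6 (k = 5).
Σσᵢ² = 0.58 + 1.99 + 0.85 + 0.85 + 1.35 = 5.62
σ²_total = 5.62 + 2 × 1.96 = 9.54
α (item deleted) = (5/4)·(1 − 5.62/9.54) = 0.51

α = 0.51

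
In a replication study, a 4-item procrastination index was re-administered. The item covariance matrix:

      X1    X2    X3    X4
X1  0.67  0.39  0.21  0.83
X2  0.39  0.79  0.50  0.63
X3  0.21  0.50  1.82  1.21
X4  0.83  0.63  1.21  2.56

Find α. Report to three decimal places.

sum of item variances = 0.67 + 0.79 + 1.82 + 2.56 = 5.84
Sum of off-diagonal covariances = 3.77
σ²_total = 5.84 + 2 × 3.77 = 13.38
α = (k/(k−1))·(1 − sum of item variances/σ²_total) = (4/3)·(1 − 5.84/13.38) = 0.751

α = 0.751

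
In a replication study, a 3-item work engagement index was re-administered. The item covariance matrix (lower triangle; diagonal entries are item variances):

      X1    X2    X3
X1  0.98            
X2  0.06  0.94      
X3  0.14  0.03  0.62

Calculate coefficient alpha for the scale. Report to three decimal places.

Σσᵢ² = 0.98 + 0.94 + 0.62 = 2.54
Σ_{i<j} σ_ij = 0.23
σ²_T = 2.54 + 2 × 0.23 = 3.00
α = (k/(k−1))·(1 − Σσᵢ²/σ²_T) = (3/2)·(1 − 2.54/3.00) = 0.230

coefficient alpha = 0.230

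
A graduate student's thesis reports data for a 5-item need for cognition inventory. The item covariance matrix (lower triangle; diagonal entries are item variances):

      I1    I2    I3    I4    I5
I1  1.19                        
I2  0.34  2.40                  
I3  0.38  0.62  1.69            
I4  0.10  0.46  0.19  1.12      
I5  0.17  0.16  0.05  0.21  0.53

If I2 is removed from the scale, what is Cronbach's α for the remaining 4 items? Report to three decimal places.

Cronbach's α = 0.436

Remaining items: I1, I3, I4, I5 (k = 4).
Σσᵢ² = 1.19 + 1.69 + 1.12 + 0.53 = 4.53
total variance = 4.53 + 2 × 1.10 = 6.73
α (item deleted) = (4/3)·(1 − 4.53/6.73) = 0.436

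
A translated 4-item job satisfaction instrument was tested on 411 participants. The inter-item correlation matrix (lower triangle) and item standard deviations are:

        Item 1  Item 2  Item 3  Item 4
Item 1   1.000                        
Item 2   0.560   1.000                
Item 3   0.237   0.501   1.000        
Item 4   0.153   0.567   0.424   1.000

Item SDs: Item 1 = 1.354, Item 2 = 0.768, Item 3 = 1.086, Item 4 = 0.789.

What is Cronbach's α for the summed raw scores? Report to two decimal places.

α = 0.68

Σσ²ᵢ = 1.354² + 0.768² + 1.086² + 0.789² = 4.2251
Covariances σ_ij = r_ij · s_i · s_j:
  σ(Item 1,Item 2) = 0.560 × 1.354 × 0.768 = 0.5823
  σ(Item 1,Item 3) = 0.237 × 1.354 × 1.086 = 0.3485
  σ(Item 1,Item 4) = 0.153 × 1.354 × 0.789 = 0.1635
  σ(Item 2,Item 3) = 0.501 × 0.768 × 1.086 = 0.4179
  σ(Item 2,Item 4) = 0.567 × 0.768 × 0.789 = 0.3436
  σ(Item 3,Item 4) = 0.424 × 1.086 × 0.789 = 0.3633
σ²_T = Σσ²ᵢ + 2·Σσ_ij = 4.2251 + 2 × 2.2191 = 8.6633
α = (4/3)·(1 − 4.2251/8.6633) = 0.68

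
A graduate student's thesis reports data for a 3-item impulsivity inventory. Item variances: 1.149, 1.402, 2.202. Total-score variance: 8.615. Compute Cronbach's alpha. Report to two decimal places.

Σσᵢ² = 1.149 + 1.402 + 2.202 = 4.753
α = (k/(k−1))·(1 − Σσᵢ²/σ²_total) = (3/2)·(1 − 4.753/8.615) = 0.67

Cronbach's alpha = 0.67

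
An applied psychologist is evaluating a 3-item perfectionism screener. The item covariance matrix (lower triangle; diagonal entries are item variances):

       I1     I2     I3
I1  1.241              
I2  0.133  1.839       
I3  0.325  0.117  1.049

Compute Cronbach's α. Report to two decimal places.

Cronbach's α = 0.33

ΣVar(i) = 1.241 + 1.839 + 1.049 = 4.129
Σ_{i<j} σ_ij = 0.575
total variance = 4.129 + 2 × 0.575 = 5.279
α = (k/(k−1))·(1 − ΣVar(i)/total variance) = (3/2)·(1 − 4.129/5.279) = 0.33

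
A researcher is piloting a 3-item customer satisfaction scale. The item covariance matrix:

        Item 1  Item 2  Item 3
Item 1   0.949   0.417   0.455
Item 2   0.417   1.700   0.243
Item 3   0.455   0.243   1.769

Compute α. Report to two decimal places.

α = 0.50

Σσᵢ² = 0.949 + 1.700 + 1.769 = 4.418
Sum of the distinct covariances = 1.115
σ²_T = 4.418 + 2 × 1.115 = 6.648
α = (k/(k−1))·(1 − Σσᵢ²/σ²_T) = (3/2)·(1 − 4.418/6.648) = 0.50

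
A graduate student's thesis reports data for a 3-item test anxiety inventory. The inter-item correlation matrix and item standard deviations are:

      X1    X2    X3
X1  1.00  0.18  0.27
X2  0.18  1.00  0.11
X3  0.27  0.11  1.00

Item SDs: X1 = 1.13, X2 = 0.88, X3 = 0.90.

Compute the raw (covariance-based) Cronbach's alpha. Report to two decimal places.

α = 0.41

Σσ²ᵢ = 1.13² + 0.88² + 0.90² = 2.8613
Covariances σ_ij = r_ij · s_i · s_j:
  σ(X1,X2) = 0.18 × 1.13 × 0.88 = 0.1790
  σ(X1,X3) = 0.27 × 1.13 × 0.90 = 0.2746
  σ(X2,X3) = 0.11 × 0.88 × 0.90 = 0.0871
σ²_T = Σσ²ᵢ + 2·Σσ_ij = 2.8613 + 2 × 0.5407 = 3.9427
α = (3/2)·(1 − 2.8613/3.9427) = 0.41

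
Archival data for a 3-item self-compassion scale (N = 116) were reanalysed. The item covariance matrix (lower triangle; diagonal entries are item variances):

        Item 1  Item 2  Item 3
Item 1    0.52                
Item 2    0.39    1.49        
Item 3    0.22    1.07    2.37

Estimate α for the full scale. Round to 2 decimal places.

α = 0.65

ΣVar(i) = 0.52 + 1.49 + 2.37 = 4.38
Sum of the distinct covariances = 1.68
total variance = 4.38 + 2 × 1.68 = 7.74
α = (k/(k−1))·(1 − ΣVar(i)/total variance) = (3/2)·(1 − 4.38/7.74) = 0.65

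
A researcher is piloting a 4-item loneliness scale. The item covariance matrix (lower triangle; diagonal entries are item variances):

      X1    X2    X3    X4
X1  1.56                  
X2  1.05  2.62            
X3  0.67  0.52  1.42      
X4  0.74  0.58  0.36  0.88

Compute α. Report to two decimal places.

α = 0.73

sum of item variances = 1.56 + 2.62 + 1.42 + 0.88 = 6.48
Sum of off-diagonal covariances = 3.92
total variance = 6.48 + 2 × 3.92 = 14.32
α = (k/(k−1))·(1 − sum of item variances/total variance) = (4/3)·(1 − 6.48/14.32) = 0.73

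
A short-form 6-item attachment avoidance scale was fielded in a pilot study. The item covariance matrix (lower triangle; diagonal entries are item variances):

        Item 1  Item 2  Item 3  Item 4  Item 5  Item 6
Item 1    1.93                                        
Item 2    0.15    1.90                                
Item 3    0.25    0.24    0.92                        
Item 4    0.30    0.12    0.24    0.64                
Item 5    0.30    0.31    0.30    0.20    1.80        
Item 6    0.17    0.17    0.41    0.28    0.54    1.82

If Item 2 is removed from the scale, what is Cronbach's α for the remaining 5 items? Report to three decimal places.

Remaining items: Item 1, Item 3, Item 4, Item 5, Item 6 (k = 5).
Σσ²ᵢ = 1.93 + 0.92 + 0.64 + 1.80 + 1.82 = 7.11
total variance = 7.11 + 2 × 2.99 = 13.09
α (item deleted) = (5/4)·(1 − 7.11/13.09) = 0.571

Cronbach's α = 0.571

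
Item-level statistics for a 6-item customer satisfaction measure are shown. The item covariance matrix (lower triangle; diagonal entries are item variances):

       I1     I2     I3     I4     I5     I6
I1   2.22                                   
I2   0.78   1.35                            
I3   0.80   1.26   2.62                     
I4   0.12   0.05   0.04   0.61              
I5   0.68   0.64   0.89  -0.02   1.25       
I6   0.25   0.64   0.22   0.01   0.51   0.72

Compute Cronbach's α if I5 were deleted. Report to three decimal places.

Cronbach's α = 0.657

Remaining items: I1, I2, I3, I4, I6 (k = 5).
Σσᵢ² = 2.22 + 1.35 + 2.62 + 0.61 + 0.72 = 7.52
σ²_total = 7.52 + 2 × 4.17 = 15.86
α (item deleted) = (5/4)·(1 − 7.52/15.86) = 0.657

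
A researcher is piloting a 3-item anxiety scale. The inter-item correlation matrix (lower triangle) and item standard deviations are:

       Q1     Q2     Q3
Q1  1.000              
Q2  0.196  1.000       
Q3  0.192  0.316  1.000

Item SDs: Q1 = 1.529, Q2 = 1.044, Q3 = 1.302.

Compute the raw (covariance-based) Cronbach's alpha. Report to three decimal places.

α = 0.458

Σσ²ᵢ = 1.529² + 1.044² + 1.302² = 5.1230
Covariances σ_ij = r_ij · s_i · s_j:
  σ(Q1,Q2) = 0.196 × 1.529 × 1.044 = 0.3129
  σ(Q1,Q3) = 0.192 × 1.529 × 1.302 = 0.3822
  σ(Q2,Q3) = 0.316 × 1.044 × 1.302 = 0.4295
σ²_T = Σσ²ᵢ + 2·Σσ_ij = 5.1230 + 2 × 1.1246 = 7.3722
α = (3/2)·(1 − 5.1230/7.3722) = 0.458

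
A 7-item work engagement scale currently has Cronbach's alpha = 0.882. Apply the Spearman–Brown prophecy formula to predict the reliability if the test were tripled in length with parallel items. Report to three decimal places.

Length factor m = 3
α' = m·α / (1 + (m−1)·α)
   = 3 × 0.882 / (1 + (3 − 1) × 0.882)
   = 2.6460 / 2.7640 = 0.957

predicted reliability = 0.957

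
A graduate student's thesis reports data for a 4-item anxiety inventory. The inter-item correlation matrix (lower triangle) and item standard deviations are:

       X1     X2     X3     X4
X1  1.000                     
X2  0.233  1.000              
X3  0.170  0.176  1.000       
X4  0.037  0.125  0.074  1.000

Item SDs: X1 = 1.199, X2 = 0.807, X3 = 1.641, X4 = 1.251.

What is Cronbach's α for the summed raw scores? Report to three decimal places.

Σσ²ᵢ = 1.199² + 0.807² + 1.641² + 1.251² = 6.3467
Covariances σ_ij = r_ij · s_i · s_j:
  σ(X1,X2) = 0.233 × 1.199 × 0.807 = 0.2254
  σ(X1,X3) = 0.170 × 1.199 × 1.641 = 0.3345
  σ(X1,X4) = 0.037 × 1.199 × 1.251 = 0.0555
  σ(X2,X3) = 0.176 × 0.807 × 1.641 = 0.2331
  σ(X2,X4) = 0.125 × 0.807 × 1.251 = 0.1262
  σ(X3,X4) = 0.074 × 1.641 × 1.251 = 0.1519
σ²_T = Σσ²ᵢ + 2·Σσ_ij = 6.3467 + 2 × 1.1266 = 8.5999
α = (4/3)·(1 − 6.3467/8.5999) = 0.349

α = 0.349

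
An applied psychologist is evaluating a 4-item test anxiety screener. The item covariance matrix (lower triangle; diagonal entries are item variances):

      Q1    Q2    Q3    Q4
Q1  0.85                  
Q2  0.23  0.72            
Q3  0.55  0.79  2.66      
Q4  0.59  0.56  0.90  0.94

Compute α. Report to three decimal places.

sum of item variances = 0.85 + 0.72 + 2.66 + 0.94 = 5.17
Sum of the distinct covariances = 3.62
total variance = 5.17 + 2 × 3.62 = 12.41
α = (k/(k−1))·(1 − sum of item variances/total variance) = (4/3)·(1 − 5.17/12.41) = 0.778

α = 0.778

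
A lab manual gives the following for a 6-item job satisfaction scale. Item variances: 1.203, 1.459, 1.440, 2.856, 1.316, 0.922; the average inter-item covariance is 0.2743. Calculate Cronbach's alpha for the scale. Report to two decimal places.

α = 0.57

sum of item variances = 1.203 + 1.459 + 1.440 + 2.856 + 1.316 + 0.922 = 9.196
Sum of the 15 distinct covariances = 15 × 0.2743 = 4.1145
Var(T) = sum of item variances + 2·Σcov = 9.196 + 2 × 4.1145 = 17.4250
α = (6/5)·(1 − 9.196/17.4250) = 0.57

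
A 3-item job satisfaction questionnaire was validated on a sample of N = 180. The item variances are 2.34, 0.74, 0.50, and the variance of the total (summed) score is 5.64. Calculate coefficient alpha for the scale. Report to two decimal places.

coefficient alpha = 0.55

sum of item variances = 2.34 + 0.74 + 0.50 = 3.58
α = (k/(k−1))·(1 − sum of item variances/σ²_T) = (3/2)·(1 − 3.58/5.64) = 0.55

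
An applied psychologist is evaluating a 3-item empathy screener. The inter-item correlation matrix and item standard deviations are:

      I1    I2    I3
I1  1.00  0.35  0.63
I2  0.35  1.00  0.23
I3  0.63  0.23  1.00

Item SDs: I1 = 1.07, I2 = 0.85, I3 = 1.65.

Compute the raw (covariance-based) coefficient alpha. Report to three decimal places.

α = 0.650

Σσ²ᵢ = 1.07² + 0.85² + 1.65² = 4.5899
Covariances σ_ij = r_ij · s_i · s_j:
  σ(I1,I2) = 0.35 × 1.07 × 0.85 = 0.3183
  σ(I1,I3) = 0.63 × 1.07 × 1.65 = 1.1123
  σ(I2,I3) = 0.23 × 0.85 × 1.65 = 0.3226
σ²_T = Σσ²ᵢ + 2·Σσ_ij = 4.5899 + 2 × 1.7532 = 8.0963
α = (3/2)·(1 − 4.5899/8.0963) = 0.650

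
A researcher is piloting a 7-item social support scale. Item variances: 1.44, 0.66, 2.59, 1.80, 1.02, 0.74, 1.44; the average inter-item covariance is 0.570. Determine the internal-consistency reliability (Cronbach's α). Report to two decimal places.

Σσ²ᵢ = 1.44 + 0.66 + 2.59 + 1.80 + 1.02 + 0.74 + 1.44 = 9.69
Sum of the 21 distinct covariances = 21 × 0.570 = 11.970
Var(T) = Σσ²ᵢ + 2·Σcov = 9.69 + 2 × 11.970 = 33.630
α = (7/6)·(1 − 9.69/33.630) = 0.83

α = 0.83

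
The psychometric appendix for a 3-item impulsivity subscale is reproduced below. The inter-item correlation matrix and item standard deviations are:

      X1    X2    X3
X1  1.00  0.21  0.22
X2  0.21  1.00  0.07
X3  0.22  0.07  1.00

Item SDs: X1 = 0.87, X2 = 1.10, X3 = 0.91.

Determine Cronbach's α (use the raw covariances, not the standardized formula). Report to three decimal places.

Σσ²ᵢ = 0.87² + 1.10² + 0.91² = 2.7950
Covariances σ_ij = r_ij · s_i · s_j:
  σ(X1,X2) = 0.21 × 0.87 × 1.10 = 0.2010
  σ(X1,X3) = 0.22 × 0.87 × 0.91 = 0.1742
  σ(X2,X3) = 0.07 × 1.10 × 0.91 = 0.0701
σ²_T = Σσ²ᵢ + 2·Σσ_ij = 2.7950 + 2 × 0.4453 = 3.6856
α = (3/2)·(1 − 2.7950/3.6856) = 0.362

α = 0.362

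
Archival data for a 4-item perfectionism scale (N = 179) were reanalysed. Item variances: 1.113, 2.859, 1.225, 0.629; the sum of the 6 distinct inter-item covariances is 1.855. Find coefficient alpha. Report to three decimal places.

sum of item variances = 1.113 + 2.859 + 1.225 + 0.629 = 5.826
Sum of distinct covariances = 1.855
σ²_T = sum of item variances + 2·Σcov = 5.826 + 2 × 1.855 = 9.536
α = (4/3)·(1 − 5.826/9.536) = 0.519

α = 0.519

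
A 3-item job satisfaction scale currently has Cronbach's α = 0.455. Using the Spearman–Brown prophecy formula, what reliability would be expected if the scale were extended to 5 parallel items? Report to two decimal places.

Length factor m = 5/3 = 1.6667
α' = m·α / (1 + (m−1)·α)
   = 5/3 × 0.455 / (1 + (5/3 − 1) × 0.455)
   = 0.7583 / 1.3033 = 0.58

predicted reliability = 0.58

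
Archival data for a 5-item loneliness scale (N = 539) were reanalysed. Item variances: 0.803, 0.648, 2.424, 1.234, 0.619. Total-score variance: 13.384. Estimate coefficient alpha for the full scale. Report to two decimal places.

Σσᵢ² = 0.803 + 0.648 + 2.424 + 1.234 + 0.619 = 5.728
α = (k/(k−1))·(1 − Σσᵢ²/total variance) = (5/4)·(1 − 5.728/13.384) = 0.72

coefficient alpha = 0.72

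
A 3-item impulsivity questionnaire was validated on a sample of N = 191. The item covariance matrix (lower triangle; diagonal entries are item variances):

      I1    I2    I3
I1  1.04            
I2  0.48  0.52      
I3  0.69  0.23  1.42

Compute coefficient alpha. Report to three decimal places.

Σσ²ᵢ = 1.04 + 0.52 + 1.42 = 2.98
Σ_{i<j} σ_ij = 1.40
σ²_T = 2.98 + 2 × 1.40 = 5.78
α = (k/(k−1))·(1 − Σσ²ᵢ/σ²_T) = (3/2)·(1 − 2.98/5.78) = 0.727

coefficient alpha = 0.727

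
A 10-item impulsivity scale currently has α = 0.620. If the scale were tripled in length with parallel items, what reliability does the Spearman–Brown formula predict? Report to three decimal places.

predicted reliability = 0.830

Length factor m = 3
α' = m·α / (1 + (m−1)·α)
   = 3 × 0.620 / (1 + (3 − 1) × 0.620)
   = 1.8600 / 2.2400 = 0.830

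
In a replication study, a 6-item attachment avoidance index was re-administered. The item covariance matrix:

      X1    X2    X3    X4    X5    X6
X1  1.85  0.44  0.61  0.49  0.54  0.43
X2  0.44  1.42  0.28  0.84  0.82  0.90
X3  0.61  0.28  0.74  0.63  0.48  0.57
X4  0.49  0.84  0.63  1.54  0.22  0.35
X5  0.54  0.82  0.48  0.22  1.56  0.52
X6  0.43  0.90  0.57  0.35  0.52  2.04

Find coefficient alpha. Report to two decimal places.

Σσᵢ² = 1.85 + 1.42 + 0.74 + 1.54 + 1.56 + 2.04 = 9.15
Σ_{i<j} σ_ij = 8.12
total variance = 9.15 + 2 × 8.12 = 25.39
α = (k/(k−1))·(1 − Σσᵢ²/total variance) = (6/5)·(1 − 9.15/25.39) = 0.77

α = 0.77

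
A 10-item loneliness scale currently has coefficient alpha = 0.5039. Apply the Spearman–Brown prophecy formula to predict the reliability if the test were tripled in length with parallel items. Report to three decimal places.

predicted reliability = 0.753

Length factor m = 3
α' = m·α / (1 + (m−1)·α)
   = 3 × 0.5039 / (1 + (3 − 1) × 0.5039)
   = 1.5117 / 2.0078 = 0.753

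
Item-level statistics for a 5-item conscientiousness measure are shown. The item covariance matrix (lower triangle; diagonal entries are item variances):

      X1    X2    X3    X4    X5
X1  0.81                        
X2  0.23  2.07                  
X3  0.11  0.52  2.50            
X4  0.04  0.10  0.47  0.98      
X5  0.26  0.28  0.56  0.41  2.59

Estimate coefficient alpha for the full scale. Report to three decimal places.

coefficient alpha = 0.500

Σσᵢ² = 0.81 + 2.07 + 2.50 + 0.98 + 2.59 = 8.95
Sum of the distinct covariances = 2.98
total variance = 8.95 + 2 × 2.98 = 14.91
α = (k/(k−1))·(1 − Σσᵢ²/total variance) = (5/4)·(1 − 8.95/14.91) = 0.500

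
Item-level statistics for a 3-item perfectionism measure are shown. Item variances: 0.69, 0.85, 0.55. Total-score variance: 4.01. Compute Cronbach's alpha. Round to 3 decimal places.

α = 0.718

Σσᵢ² = 0.69 + 0.85 + 0.55 = 2.09
α = (k/(k−1))·(1 − Σσᵢ²/σ²_T) = (3/2)·(1 − 2.09/4.01) = 0.718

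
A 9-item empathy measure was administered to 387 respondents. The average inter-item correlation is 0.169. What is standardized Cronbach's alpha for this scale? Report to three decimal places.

standardized Cronbach's alpha = 0.647

Standardized α = k·r̄ / (1 + (k−1)·r̄) = 9 × 0.169 / (1 + 8 × 0.169)
  = 1.5210 / 2.3520 = 0.647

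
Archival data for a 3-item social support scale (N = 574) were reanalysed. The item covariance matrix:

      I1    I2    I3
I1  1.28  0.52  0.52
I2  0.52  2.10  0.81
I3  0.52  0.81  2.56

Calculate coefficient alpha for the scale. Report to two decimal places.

α = 0.58

sum of item variances = 1.28 + 2.10 + 2.56 = 5.94
Σ_{i<j} σ_ij = 1.85
total variance = 5.94 + 2 × 1.85 = 9.64
α = (k/(k−1))·(1 − sum of item variances/total variance) = (3/2)·(1 − 5.94/9.64) = 0.58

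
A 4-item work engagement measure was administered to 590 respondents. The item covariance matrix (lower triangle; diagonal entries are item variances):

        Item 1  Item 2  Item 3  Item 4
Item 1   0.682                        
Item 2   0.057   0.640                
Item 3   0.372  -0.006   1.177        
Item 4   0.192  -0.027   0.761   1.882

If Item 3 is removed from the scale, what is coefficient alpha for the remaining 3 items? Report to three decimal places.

α = 0.183

Remaining items: Item 1, Item 2, Item 4 (k = 3).
Σσ²ᵢ = 0.682 + 0.640 + 1.882 = 3.204
σ²_total = 3.204 + 2 × 0.222 = 3.648
α (item deleted) = (3/2)·(1 − 3.204/3.648) = 0.183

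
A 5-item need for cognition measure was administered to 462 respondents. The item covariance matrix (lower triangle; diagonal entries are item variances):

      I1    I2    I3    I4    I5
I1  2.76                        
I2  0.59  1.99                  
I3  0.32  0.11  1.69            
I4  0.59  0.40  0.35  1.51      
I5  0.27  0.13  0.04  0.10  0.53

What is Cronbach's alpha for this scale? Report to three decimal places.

sum of item variances = 2.76 + 1.99 + 1.69 + 1.51 + 0.53 = 8.48
Sum of off-diagonal covariances = 2.90
total variance = 8.48 + 2 × 2.90 = 14.28
α = (k/(k−1))·(1 − sum of item variances/total variance) = (5/4)·(1 − 8.48/14.28) = 0.508

Cronbach's alpha = 0.508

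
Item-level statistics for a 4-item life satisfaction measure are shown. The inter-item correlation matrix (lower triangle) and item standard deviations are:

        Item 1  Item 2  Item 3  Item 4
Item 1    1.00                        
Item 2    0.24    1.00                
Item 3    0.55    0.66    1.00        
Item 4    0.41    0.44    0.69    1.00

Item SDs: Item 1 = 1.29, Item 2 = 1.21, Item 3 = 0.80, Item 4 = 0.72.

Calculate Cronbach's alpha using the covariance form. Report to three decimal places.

Cronbach's alpha = 0.748

Σσ²ᵢ = 1.29² + 1.21² + 0.80² + 0.72² = 4.2866
Covariances σ_ij = r_ij · s_i · s_j:
  σ(Item 1,Item 2) = 0.24 × 1.29 × 1.21 = 0.3746
  σ(Item 1,Item 3) = 0.55 × 1.29 × 0.80 = 0.5676
  σ(Item 1,Item 4) = 0.41 × 1.29 × 0.72 = 0.3808
  σ(Item 2,Item 3) = 0.66 × 1.21 × 0.80 = 0.6389
  σ(Item 2,Item 4) = 0.44 × 1.21 × 0.72 = 0.3833
  σ(Item 3,Item 4) = 0.69 × 0.80 × 0.72 = 0.3974
σ²_T = Σσ²ᵢ + 2·Σσ_ij = 4.2866 + 2 × 2.7426 = 9.7718
α = (4/3)·(1 − 4.2866/9.7718) = 0.748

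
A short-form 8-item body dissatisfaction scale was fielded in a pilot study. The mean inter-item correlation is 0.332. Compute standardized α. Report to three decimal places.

Standardized α = k·r̄ / (1 + (k−1)·r̄) = 8 × 0.332 / (1 + 7 × 0.332)
  = 2.6560 / 3.3240 = 0.799

standardized α = 0.799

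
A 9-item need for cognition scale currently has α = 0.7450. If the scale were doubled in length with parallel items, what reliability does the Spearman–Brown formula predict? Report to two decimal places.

Length factor m = 2
α' = m·α / (1 + (m−1)·α)
   = 2 × 0.7450 / (1 + (2 − 1) × 0.7450)
   = 1.4900 / 1.7450 = 0.85

predicted reliability = 0.85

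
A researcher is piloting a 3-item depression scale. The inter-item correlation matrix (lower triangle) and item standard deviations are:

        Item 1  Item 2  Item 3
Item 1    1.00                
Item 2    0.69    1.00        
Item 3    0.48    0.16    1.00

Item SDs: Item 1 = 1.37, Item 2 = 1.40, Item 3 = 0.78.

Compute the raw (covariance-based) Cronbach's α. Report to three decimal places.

Cronbach's α = 0.713

Σσ²ᵢ = 1.37² + 1.40² + 0.78² = 4.4453
Covariances σ_ij = r_ij · s_i · s_j:
  σ(Item 1,Item 2) = 0.69 × 1.37 × 1.40 = 1.3234
  σ(Item 1,Item 3) = 0.48 × 1.37 × 0.78 = 0.5129
  σ(Item 2,Item 3) = 0.16 × 1.40 × 0.78 = 0.1747
σ²_T = Σσ²ᵢ + 2·Σσ_ij = 4.4453 + 2 × 2.0110 = 8.4673
α = (3/2)·(1 − 4.4453/8.4673) = 0.713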